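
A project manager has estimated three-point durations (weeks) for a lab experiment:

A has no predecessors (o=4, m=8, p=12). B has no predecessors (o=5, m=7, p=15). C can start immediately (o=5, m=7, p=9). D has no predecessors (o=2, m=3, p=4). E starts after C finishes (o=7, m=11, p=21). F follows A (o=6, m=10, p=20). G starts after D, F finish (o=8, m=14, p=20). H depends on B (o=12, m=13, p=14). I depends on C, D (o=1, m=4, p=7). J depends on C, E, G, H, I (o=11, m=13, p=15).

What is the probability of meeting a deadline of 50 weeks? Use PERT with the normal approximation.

te_A = (4 + 4·8 + 12)/6 = 48/6 = 8; σ²_A = ((12−4)/6)² = 1.778
te_B = (5 + 4·7 + 15)/6 = 48/6 = 8; σ²_B = ((15−5)/6)² = 2.778
te_C = (5 + 4·7 + 9)/6 = 42/6 = 7; σ²_C = ((9−5)/6)² = 0.444
te_D = (2 + 4·3 + 4)/6 = 18/6 = 3; σ²_D = ((4−2)/6)² = 0.111
te_E = (7 + 4·11 + 21)/6 = 72/6 = 12; σ²_E = ((21−7)/6)² = 5.444
te_F = (6 + 4·10 + 20)/6 = 66/6 = 11; σ²_F = ((20−6)/6)² = 5.444
te_G = (8 + 4·14 + 20)/6 = 84/6 = 14; σ²_G = ((20−8)/6)² = 4.000
te_H = (12 + 4·13 + 14)/6 = 78/6 = 13; σ²_H = ((14−12)/6)² = 0.111
te_I = (1 + 4·4 + 7)/6 = 24/6 = 4; σ²_I = ((7−1)/6)² = 1.000
te_J = (11 + 4·13 + 15)/6 = 78/6 = 13; σ²_J = ((15−11)/6)² = 0.444

Forward pass:
ES_A = 0; EF_A = 8
ES_B = 0; EF_B = 8
ES_C = 0; EF_C = 7
ES_D = 0; EF_D = 3
ES_E = 7; EF_E = 7+12 = 19
ES_F = 8; EF_F = 8+11 = 19
ES_G = max(EF_D=3, EF_F=19) = 19; EF_G = 19+14 = 33
ES_H = 8; EF_H = 8+13 = 21
ES_I = max(EF_C=7, EF_D=3) = 7; EF_I = 7+4 = 11
ES_J = max(EF_C=7, EF_E=19, EF_G=33, EF_H=21, EF_I=11) = 33; EF_J = 33+13 = 46
Expected project duration μ = 46 weeks. Critical path: A → F → G → J.

Variance along critical path = 1.778 + 5.444 + 4.000 + 0.444 = 11.667; σ = √11.667 = 3.416 weeks.
Z = (50 − 46) / 3.416 = 1.171
P(T ≤ 50) = Φ(1.171) ≈ 0.879

0.879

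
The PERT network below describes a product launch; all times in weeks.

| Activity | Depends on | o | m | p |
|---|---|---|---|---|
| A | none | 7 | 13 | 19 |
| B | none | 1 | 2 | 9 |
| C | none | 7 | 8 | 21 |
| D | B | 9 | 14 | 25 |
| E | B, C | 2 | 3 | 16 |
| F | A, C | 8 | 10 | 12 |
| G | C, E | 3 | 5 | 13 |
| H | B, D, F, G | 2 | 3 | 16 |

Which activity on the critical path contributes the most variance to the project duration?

H

te_A = (7 + 4·13 + 19)/6 = 78/6 = 13; σ²_A = ((19−7)/6)² = 4.000
te_B = (1 + 4·2 + 9)/6 = 18/6 = 3; σ²_B = ((9−1)/6)² = 1.778
te_C = (7 + 4·8 + 21)/6 = 60/6 = 10; σ²_C = ((21−7)/6)² = 5.444
te_D = (9 + 4·14 + 25)/6 = 90/6 = 15; σ²_D = ((25−9)/6)² = 7.111
te_E = (2 + 4·3 + 16)/6 = 30/6 = 5; σ²_E = ((16−2)/6)² = 5.444
te_F = (8 + 4·10 + 12)/6 = 60/6 = 10; σ²_F = ((12−8)/6)² = 0.444
te_G = (3 + 4·5 + 13)/6 = 36/6 = 6; σ²_G = ((13−3)/6)² = 2.778
te_H = (2 + 4·3 + 16)/6 = 30/6 = 5; σ²_H = ((16−2)/6)² = 5.444

Forward pass:
ES_A = 0; EF_A = 13
ES_B = 0; EF_B = 3
ES_C = 0; EF_C = 10
ES_D = 3; EF_D = 3+15 = 18
ES_E = max(EF_B=3, EF_C=10) = 10; EF_E = 10+5 = 15
ES_F = max(EF_A=13, EF_C=10) = 13; EF_F = 13+10 = 23
ES_G = max(EF_C=10, EF_E=15) = 15; EF_G = 15+6 = 21
ES_H = max(EF_B=3, EF_D=18, EF_F=23, EF_G=21) = 23; EF_H = 23+5 = 28
Expected project duration μ = 28 weeks. Critical path: A → F → H.

Variances on critical path: σ²_A=4.000, σ²_F=0.444, σ²_H=5.444.
Largest is σ²_H = 5.444.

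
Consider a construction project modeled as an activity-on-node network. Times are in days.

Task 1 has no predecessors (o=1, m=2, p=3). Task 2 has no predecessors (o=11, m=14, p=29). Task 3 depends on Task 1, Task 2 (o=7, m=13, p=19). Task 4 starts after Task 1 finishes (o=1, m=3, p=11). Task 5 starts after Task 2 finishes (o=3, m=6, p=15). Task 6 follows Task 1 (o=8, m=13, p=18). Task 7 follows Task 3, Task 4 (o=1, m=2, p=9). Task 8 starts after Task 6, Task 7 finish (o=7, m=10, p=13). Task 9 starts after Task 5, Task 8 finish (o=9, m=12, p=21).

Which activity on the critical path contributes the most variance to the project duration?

Task 2

te_Task 1 = (1 + 4·2 + 3)/6 = 12/6 = 2; σ²_Task 1 = ((3−1)/6)² = 0.111
te_Task 2 = (11 + 4·14 + 29)/6 = 96/6 = 16; σ²_Task 2 = ((29−11)/6)² = 9.000
te_Task 3 = (7 + 4·13 + 19)/6 = 78/6 = 13; σ²_Task 3 = ((19−7)/6)² = 4.000
te_Task 4 = (1 + 4·3 + 11)/6 = 24/6 = 4; σ²_Task 4 = ((11−1)/6)² = 2.778
te_Task 5 = (3 + 4·6 + 15)/6 = 42/6 = 7; σ²_Task 5 = ((15−3)/6)² = 4.000
te_Task 6 = (8 + 4·13 + 18)/6 = 78/6 = 13; σ²_Task 6 = ((18−8)/6)² = 2.778
te_Task 7 = (1 + 4·2 + 9)/6 = 18/6 = 3; σ²_Task 7 = ((9−1)/6)² = 1.778
te_Task 8 = (7 + 4·10 + 13)/6 = 60/6 = 10; σ²_Task 8 = ((13−7)/6)² = 1.000
te_Task 9 = (9 + 4·12 + 21)/6 = 78/6 = 13; σ²_Task 9 = ((21−9)/6)² = 4.000

Forward pass:
ES_Task 1 = 0; EF_Task 1 = 2
ES_Task 2 = 0; EF_Task 2 = 16
ES_Task 3 = max(EF_Task 1=2, EF_Task 2=16) = 16; EF_Task 3 = 16+13 = 29
ES_Task 4 = 2; EF_Task 4 = 2+4 = 6
ES_Task 5 = 16; EF_Task 5 = 16+7 = 23
ES_Task 6 = 2; EF_Task 6 = 2+13 = 15
ES_Task 7 = max(EF_Task 3=29, EF_Task 4=6) = 29; EF_Task 7 = 29+3 = 32
ES_Task 8 = max(EF_Task 6=15, EF_Task 7=32) = 32; EF_Task 8 = 32+10 = 42
ES_Task 9 = max(EF_Task 5=23, EF_Task 8=42) = 42; EF_Task 9 = 42+13 = 55
Expected project duration μ = 55 days. Critical path: Task 2 → Task 3 → Task 7 → Task 8 → Task 9.

Variances on critical path: σ²_Task 2=9.000, σ²_Task 3=4.000, σ²_Task 7=1.778, σ²_Task 8=1.000, σ²_Task 9=4.000.
Largest is σ²_Task 2 = 9.000.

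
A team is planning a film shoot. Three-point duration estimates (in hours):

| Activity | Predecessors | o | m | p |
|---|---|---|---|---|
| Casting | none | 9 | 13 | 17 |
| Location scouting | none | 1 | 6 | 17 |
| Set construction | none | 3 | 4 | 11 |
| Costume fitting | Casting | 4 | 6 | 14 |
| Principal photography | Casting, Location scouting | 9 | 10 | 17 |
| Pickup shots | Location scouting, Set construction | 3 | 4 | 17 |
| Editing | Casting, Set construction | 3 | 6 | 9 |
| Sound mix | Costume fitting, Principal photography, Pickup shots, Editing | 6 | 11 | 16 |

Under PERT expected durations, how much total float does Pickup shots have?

11 hours

te_Casting = (9 + 4·13 + 17)/6 = 78/6 = 13
te_Location scouting = (1 + 4·6 + 17)/6 = 42/6 = 7
te_Set construction = (3 + 4·4 + 11)/6 = 30/6 = 5
te_Costume fitting = (4 + 4·6 + 14)/6 = 42/6 = 7
te_Principal photography = (9 + 4·10 + 17)/6 = 66/6 = 11
te_Pickup shots = (3 + 4·4 + 17)/6 = 36/6 = 6
te_Editing = (3 + 4·6 + 9)/6 = 36/6 = 6
te_Sound mix = (6 + 4·11 + 16)/6 = 66/6 = 11

Forward pass:
ES_Casting = 0; EF_Casting = 13
ES_Location scouting = 0; EF_Location scouting = 7
ES_Set construction = 0; EF_Set construction = 5
ES_Costume fitting = 13; EF_Costume fitting = 13+7 = 20
ES_Principal photography = max(EF_Casting=13, EF_Location scouting=7) = 13; EF_Principal photography = 13+11 = 24
ES_Pickup shots = max(EF_Location scouting=7, EF_Set construction=5) = 7; EF_Pickup shots = 7+6 = 13
ES_Editing = max(EF_Casting=13, EF_Set construction=5) = 13; EF_Editing = 13+6 = 19
ES_Sound mix = max(EF_Costume fitting=20, EF_Principal photography=24, EF_Pickup shots=13, EF_Editing=19) = 24; EF_Sound mix = 24+11 = 35
Expected project duration μ = 35 hours. Critical path: Casting → Principal photography → Sound mix.

Backward pass:
LF_Sound mix = 35; LS_Sound mix = 35−11 = 24
LF_Editing = LS_Sound mix = 24; LS_Editing = 24−6 = 18
LF_Pickup shots = LS_Sound mix = 24; LS_Pickup shots = 24−6 = 18
LF_Principal photography = LS_Sound mix = 24; LS_Principal photography = 24−11 = 13
LF_Costume fitting = LS_Sound mix = 24; LS_Costume fitting = 24−7 = 17
LF_Set construction = min(LS_Pickup shots=18, LS_Editing=18) = 18; LS_Set construction = 18−5 = 13
LF_Location scouting = min(LS_Principal photography=13, LS_Pickup shots=18) = 13; LS_Location scouting = 13−7 = 6
LF_Casting = min(LS_Costume fitting=17, LS_Principal photography=13, LS_Editing=18) = 13; LS_Casting = 13−13 = 0
Slack_Pickup shots = LS_Pickup shots − ES_Pickup shots = 18 − 7 = 11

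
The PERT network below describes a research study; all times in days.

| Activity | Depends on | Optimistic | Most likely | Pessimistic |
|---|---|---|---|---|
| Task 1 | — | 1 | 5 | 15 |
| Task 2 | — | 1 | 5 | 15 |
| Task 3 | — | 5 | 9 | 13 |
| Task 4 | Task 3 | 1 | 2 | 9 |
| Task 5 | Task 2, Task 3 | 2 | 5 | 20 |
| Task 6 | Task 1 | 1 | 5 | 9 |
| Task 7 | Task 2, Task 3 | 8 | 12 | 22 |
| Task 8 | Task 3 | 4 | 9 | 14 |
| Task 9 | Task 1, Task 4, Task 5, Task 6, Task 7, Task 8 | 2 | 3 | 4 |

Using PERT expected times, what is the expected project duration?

te_Task 1 = (1 + 4·5 + 15)/6 = 36/6 = 6
te_Task 2 = (1 + 4·5 + 15)/6 = 36/6 = 6
te_Task 3 = (5 + 4·9 + 13)/6 = 54/6 = 9
te_Task 4 = (1 + 4·2 + 9)/6 = 18/6 = 3
te_Task 5 = (2 + 4·5 + 20)/6 = 42/6 = 7
te_Task 6 = (1 + 4·5 + 9)/6 = 30/6 = 5
te_Task 7 = (8 + 4·12 + 22)/6 = 78/6 = 13
te_Task 8 = (4 + 4·9 + 14)/6 = 54/6 = 9
te_Task 9 = (2 + 4·3 + 4)/6 = 18/6 = 3

Forward pass:
ES_Task 1 = 0; EF_Task 1 = 6
ES_Task 2 = 0; EF_Task 2 = 6
ES_Task 3 = 0; EF_Task 3 = 9
ES_Task 4 = 9; EF_Task 4 = 9+3 = 12
ES_Task 5 = max(EF_Task 2=6, EF_Task 3=9) = 9; EF_Task 5 = 9+7 = 16
ES_Task 6 = 6; EF_Task 6 = 6+5 = 11
ES_Task 7 = max(EF_Task 2=6, EF_Task 3=9) = 9; EF_Task 7 = 9+13 = 22
ES_Task 8 = 9; EF_Task 8 = 9+9 = 18
ES_Task 9 = max(EF_Task 1=6, EF_Task 4=12, EF_Task 5=16, EF_Task 6=11, EF_Task 7=22, EF_Task 8=18) = 22; EF_Task 9 = 22+3 = 25
Expected project duration μ = 25 days. Critical path: Task 3 → Task 7 → Task 9.

25 days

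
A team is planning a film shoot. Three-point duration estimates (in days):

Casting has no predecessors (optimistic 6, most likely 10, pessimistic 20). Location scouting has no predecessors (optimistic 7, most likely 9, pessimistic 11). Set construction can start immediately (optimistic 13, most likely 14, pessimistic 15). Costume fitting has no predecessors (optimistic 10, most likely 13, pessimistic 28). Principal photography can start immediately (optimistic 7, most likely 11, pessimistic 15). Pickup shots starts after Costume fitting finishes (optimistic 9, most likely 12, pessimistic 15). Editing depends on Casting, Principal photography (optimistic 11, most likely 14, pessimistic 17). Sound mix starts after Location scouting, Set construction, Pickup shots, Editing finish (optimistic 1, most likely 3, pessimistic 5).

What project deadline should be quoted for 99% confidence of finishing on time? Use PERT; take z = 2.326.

te_Casting = (6 + 4·10 + 20)/6 = 66/6 = 11; σ²_Casting = ((20−6)/6)² = 5.444
te_Location scouting = (7 + 4·9 + 11)/6 = 54/6 = 9; σ²_Location scouting = ((11−7)/6)² = 0.444
te_Set construction = (13 + 4·14 + 15)/6 = 84/6 = 14; σ²_Set construction = ((15−13)/6)² = 0.111
te_Costume fitting = (10 + 4·13 + 28)/6 = 90/6 = 15; σ²_Costume fitting = ((28−10)/6)² = 9.000
te_Principal photography = (7 + 4·11 + 15)/6 = 66/6 = 11; σ²_Principal photography = ((15−7)/6)² = 1.778
te_Pickup shots = (9 + 4·12 + 15)/6 = 72/6 = 12; σ²_Pickup shots = ((15−9)/6)² = 1.000
te_Editing = (11 + 4·14 + 17)/6 = 84/6 = 14; σ²_Editing = ((17−11)/6)² = 1.000
te_Sound mix = (1 + 4·3 + 5)/6 = 18/6 = 3; σ²_Sound mix = ((5−1)/6)² = 0.444

Forward pass:
ES_Casting = 0; EF_Casting = 11
ES_Location scouting = 0; EF_Location scouting = 9
ES_Set construction = 0; EF_Set construction = 14
ES_Costume fitting = 0; EF_Costume fitting = 15
ES_Principal photography = 0; EF_Principal photography = 11
ES_Pickup shots = 15; EF_Pickup shots = 15+12 = 27
ES_Editing = max(EF_Casting=11, EF_Principal photography=11) = 11; EF_Editing = 11+14 = 25
ES_Sound mix = max(EF_Location scouting=9, EF_Set construction=14, EF_Pickup shots=27, EF_Editing=25) = 27; EF_Sound mix = 27+3 = 30
Expected project duration μ = 30 days. Critical path: Costume fitting → Pickup shots → Sound mix.

Variance along critical path = 9.000 + 1.000 + 0.444 = 10.444; σ = 3.232 days.
D = μ + z·σ = 30 + 2.326·3.232 = 37.5 days

37.5 days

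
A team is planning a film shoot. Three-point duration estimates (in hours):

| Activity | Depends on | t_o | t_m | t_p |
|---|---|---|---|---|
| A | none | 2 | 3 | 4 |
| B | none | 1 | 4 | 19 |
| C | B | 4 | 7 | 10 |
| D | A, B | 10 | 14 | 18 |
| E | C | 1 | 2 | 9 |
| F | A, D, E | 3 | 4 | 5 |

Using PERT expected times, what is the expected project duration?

te_A = (2 + 4·3 + 4)/6 = 18/6 = 3
te_B = (1 + 4·4 + 19)/6 = 36/6 = 6
te_C = (4 + 4·7 + 10)/6 = 42/6 = 7
te_D = (10 + 4·14 + 18)/6 = 84/6 = 14
te_E = (1 + 4·2 + 9)/6 = 18/6 = 3
te_F = (3 + 4·4 + 5)/6 = 24/6 = 4

Forward pass:
ES_A = 0; EF_A = 3
ES_B = 0; EF_B = 6
ES_C = 6; EF_C = 6+7 = 13
ES_D = max(EF_A=3, EF_B=6) = 6; EF_D = 6+14 = 20
ES_E = 13; EF_E = 13+3 = 16
ES_F = max(EF_A=3, EF_D=20, EF_E=16) = 20; EF_F = 20+4 = 24
Expected project duration μ = 24 hours. Critical path: B → D → F.

24 hours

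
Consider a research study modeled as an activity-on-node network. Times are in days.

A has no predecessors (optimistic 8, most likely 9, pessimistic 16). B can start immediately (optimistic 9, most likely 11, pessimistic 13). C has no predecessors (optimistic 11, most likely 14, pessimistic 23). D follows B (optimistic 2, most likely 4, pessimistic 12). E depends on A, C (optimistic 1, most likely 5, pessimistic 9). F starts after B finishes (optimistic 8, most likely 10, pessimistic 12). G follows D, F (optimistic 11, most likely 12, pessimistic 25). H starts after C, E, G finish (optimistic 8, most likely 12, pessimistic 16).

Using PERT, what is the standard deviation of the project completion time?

te_A = (8 + 4·9 + 16)/6 = 60/6 = 10; σ²_A = ((16−8)/6)² = 1.778
te_B = (9 + 4·11 + 13)/6 = 66/6 = 11; σ²_B = ((13−9)/6)² = 0.444
te_C = (11 + 4·14 + 23)/6 = 90/6 = 15; σ²_C = ((23−11)/6)² = 4.000
te_D = (2 + 4·4 + 12)/6 = 30/6 = 5; σ²_D = ((12−2)/6)² = 2.778
te_E = (1 + 4·5 + 9)/6 = 30/6 = 5; σ²_E = ((9−1)/6)² = 1.778
te_F = (8 + 4·10 + 12)/6 = 60/6 = 10; σ²_F = ((12−8)/6)² = 0.444
te_G = (11 + 4·12 + 25)/6 = 84/6 = 14; σ²_G = ((25−11)/6)² = 5.444
te_H = (8 + 4·12 + 16)/6 = 72/6 = 12; σ²_H = ((16−8)/6)² = 1.778

Forward pass:
ES_A = 0; EF_A = 10
ES_B = 0; EF_B = 11
ES_C = 0; EF_C = 15
ES_D = 11; EF_D = 11+5 = 16
ES_E = max(EF_A=10, EF_C=15) = 15; EF_E = 15+5 = 20
ES_F = 11; EF_F = 11+10 = 21
ES_G = max(EF_D=16, EF_F=21) = 21; EF_G = 21+14 = 35
ES_H = max(EF_C=15, EF_E=20, EF_G=35) = 35; EF_H = 35+12 = 47
Expected project duration μ = 47 days. Critical path: B → F → G → H.

Variance along critical path = 0.444 + 0.444 + 5.444 + 1.778 = 8.111
σ = √8.111 = 2.848 days

2.85 days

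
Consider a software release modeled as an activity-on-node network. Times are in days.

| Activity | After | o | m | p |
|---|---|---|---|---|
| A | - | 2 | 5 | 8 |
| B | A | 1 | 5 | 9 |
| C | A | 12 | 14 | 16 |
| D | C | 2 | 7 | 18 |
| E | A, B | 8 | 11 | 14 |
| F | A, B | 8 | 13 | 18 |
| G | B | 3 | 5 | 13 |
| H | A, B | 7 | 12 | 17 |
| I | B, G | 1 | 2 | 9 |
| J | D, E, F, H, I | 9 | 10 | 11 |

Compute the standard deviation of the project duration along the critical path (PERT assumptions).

2.94 days

te_A = (2 + 4·5 + 8)/6 = 30/6 = 5; σ²_A = ((8−2)/6)² = 1.000
te_B = (1 + 4·5 + 9)/6 = 30/6 = 5; σ²_B = ((9−1)/6)² = 1.778
te_C = (12 + 4·14 + 16)/6 = 84/6 = 14; σ²_C = ((16−12)/6)² = 0.444
te_D = (2 + 4·7 + 18)/6 = 48/6 = 8; σ²_D = ((18−2)/6)² = 7.111
te_E = (8 + 4·11 + 14)/6 = 66/6 = 11; σ²_E = ((14−8)/6)² = 1.000
te_F = (8 + 4·13 + 18)/6 = 78/6 = 13; σ²_F = ((18−8)/6)² = 2.778
te_G = (3 + 4·5 + 13)/6 = 36/6 = 6; σ²_G = ((13−3)/6)² = 2.778
te_H = (7 + 4·12 + 17)/6 = 72/6 = 12; σ²_H = ((17−7)/6)² = 2.778
te_I = (1 + 4·2 + 9)/6 = 18/6 = 3; σ²_I = ((9−1)/6)² = 1.778
te_J = (9 + 4·10 + 11)/6 = 60/6 = 10; σ²_J = ((11−9)/6)² = 0.111

Forward pass:
ES_A = 0; EF_A = 5
ES_B = 5; EF_B = 5+5 = 10
ES_C = 5; EF_C = 5+14 = 19
ES_D = 19; EF_D = 19+8 = 27
ES_E = max(EF_A=5, EF_B=10) = 10; EF_E = 10+11 = 21
ES_F = max(EF_A=5, EF_B=10) = 10; EF_F = 10+13 = 23
ES_G = 10; EF_G = 10+6 = 16
ES_H = max(EF_A=5, EF_B=10) = 10; EF_H = 10+12 = 22
ES_I = max(EF_B=10, EF_G=16) = 16; EF_I = 16+3 = 19
ES_J = max(EF_D=27, EF_E=21, EF_F=23, EF_H=22, EF_I=19) = 27; EF_J = 27+10 = 37
Expected project duration μ = 37 days. Critical path: A → C → D → J.

Variance along critical path = 1.000 + 0.444 + 7.111 + 0.111 = 8.667
σ = √8.667 = 2.944 days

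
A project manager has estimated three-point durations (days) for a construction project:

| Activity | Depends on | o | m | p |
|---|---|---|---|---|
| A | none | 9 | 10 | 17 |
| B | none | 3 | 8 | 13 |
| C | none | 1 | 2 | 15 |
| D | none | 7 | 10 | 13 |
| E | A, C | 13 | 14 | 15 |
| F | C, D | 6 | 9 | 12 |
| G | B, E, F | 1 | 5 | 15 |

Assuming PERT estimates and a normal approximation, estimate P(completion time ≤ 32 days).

0.644

te_A = (9 + 4·10 + 17)/6 = 66/6 = 11; σ²_A = ((17−9)/6)² = 1.778
te_B = (3 + 4·8 + 13)/6 = 48/6 = 8; σ²_B = ((13−3)/6)² = 2.778
te_C = (1 + 4·2 + 15)/6 = 24/6 = 4; σ²_C = ((15−1)/6)² = 5.444
te_D = (7 + 4·10 + 13)/6 = 60/6 = 10; σ²_D = ((13−7)/6)² = 1.000
te_E = (13 + 4·14 + 15)/6 = 84/6 = 14; σ²_E = ((15−13)/6)² = 0.111
te_F = (6 + 4·9 + 12)/6 = 54/6 = 9; σ²_F = ((12−6)/6)² = 1.000
te_G = (1 + 4·5 + 15)/6 = 36/6 = 6; σ²_G = ((15−1)/6)² = 5.444

Forward pass:
ES_A = 0; EF_A = 11
ES_B = 0; EF_B = 8
ES_C = 0; EF_C = 4
ES_D = 0; EF_D = 10
ES_E = max(EF_A=11, EF_C=4) = 11; EF_E = 11+14 = 25
ES_F = max(EF_C=4, EF_D=10) = 10; EF_F = 10+9 = 19
ES_G = max(EF_B=8, EF_E=25, EF_F=19) = 25; EF_G = 25+6 = 31
Expected project duration μ = 31 days. Critical path: A → E → G.

Variance along critical path = 1.778 + 0.111 + 5.444 = 7.333; σ = √7.333 = 2.708 days.
Z = (32 − 31) / 2.708 = 0.369
P(T ≤ 32) = Φ(0.369) ≈ 0.644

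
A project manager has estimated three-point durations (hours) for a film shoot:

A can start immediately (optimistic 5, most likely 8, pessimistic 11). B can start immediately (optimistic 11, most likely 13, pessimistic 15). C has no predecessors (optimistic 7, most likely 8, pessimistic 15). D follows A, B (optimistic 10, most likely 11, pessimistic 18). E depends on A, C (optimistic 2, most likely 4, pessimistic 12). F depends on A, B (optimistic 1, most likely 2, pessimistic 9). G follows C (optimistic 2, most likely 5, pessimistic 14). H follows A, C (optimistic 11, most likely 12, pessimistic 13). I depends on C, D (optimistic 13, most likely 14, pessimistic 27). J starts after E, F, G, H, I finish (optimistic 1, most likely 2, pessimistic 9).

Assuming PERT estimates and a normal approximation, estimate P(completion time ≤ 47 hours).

te_A = (5 + 4·8 + 11)/6 = 48/6 = 8; σ²_A = ((11−5)/6)² = 1.000
te_B = (11 + 4·13 + 15)/6 = 78/6 = 13; σ²_B = ((15−11)/6)² = 0.444
te_C = (7 + 4·8 + 15)/6 = 54/6 = 9; σ²_C = ((15−7)/6)² = 1.778
te_D = (10 + 4·11 + 18)/6 = 72/6 = 12; σ²_D = ((18−10)/6)² = 1.778
te_E = (2 + 4·4 + 12)/6 = 30/6 = 5; σ²_E = ((12−2)/6)² = 2.778
te_F = (1 + 4·2 + 9)/6 = 18/6 = 3; σ²_F = ((9−1)/6)² = 1.778
te_G = (2 + 4·5 + 14)/6 = 36/6 = 6; σ²_G = ((14−2)/6)² = 4.000
te_H = (11 + 4·12 + 13)/6 = 72/6 = 12; σ²_H = ((13−11)/6)² = 0.111
te_I = (13 + 4·14 + 27)/6 = 96/6 = 16; σ²_I = ((27−13)/6)² = 5.444
te_J = (1 + 4·2 + 9)/6 = 18/6 = 3; σ²_J = ((9−1)/6)² = 1.778

Forward pass:
ES_A = 0; EF_A = 8
ES_B = 0; EF_B = 13
ES_C = 0; EF_C = 9
ES_D = max(EF_A=8, EF_B=13) = 13; EF_D = 13+12 = 25
ES_E = max(EF_A=8, EF_C=9) = 9; EF_E = 9+5 = 14
ES_F = max(EF_A=8, EF_B=13) = 13; EF_F = 13+3 = 16
ES_G = 9; EF_G = 9+6 = 15
ES_H = max(EF_A=8, EF_C=9) = 9; EF_H = 9+12 = 21
ES_I = max(EF_C=9, EF_D=25) = 25; EF_I = 25+16 = 41
ES_J = max(EF_E=14, EF_F=16, EF_G=15, EF_H=21, EF_I=41) = 41; EF_J = 41+3 = 44
Expected project duration μ = 44 hours. Critical path: B → D → I → J.

Variance along critical path = 0.444 + 1.778 + 5.444 + 1.778 = 9.444; σ = √9.444 = 3.073 hours.
Z = (47 − 44) / 3.073 = 0.976
P(T ≤ 47) = Φ(0.976) ≈ 0.836

0.836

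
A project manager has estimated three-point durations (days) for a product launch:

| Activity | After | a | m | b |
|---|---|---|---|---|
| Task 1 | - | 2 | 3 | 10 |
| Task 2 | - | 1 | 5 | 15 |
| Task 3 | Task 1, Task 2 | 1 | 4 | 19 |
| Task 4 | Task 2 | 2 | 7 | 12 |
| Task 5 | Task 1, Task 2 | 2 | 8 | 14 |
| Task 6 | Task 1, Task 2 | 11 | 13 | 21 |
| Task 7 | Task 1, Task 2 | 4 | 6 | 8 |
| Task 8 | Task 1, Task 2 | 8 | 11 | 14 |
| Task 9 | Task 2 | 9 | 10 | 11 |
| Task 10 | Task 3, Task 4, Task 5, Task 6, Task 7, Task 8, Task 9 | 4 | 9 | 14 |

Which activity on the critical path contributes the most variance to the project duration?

te_Task 1 = (2 + 4·3 + 10)/6 = 24/6 = 4; σ²_Task 1 = ((10−2)/6)² = 1.778
te_Task 2 = (1 + 4·5 + 15)/6 = 36/6 = 6; σ²_Task 2 = ((15−1)/6)² = 5.444
te_Task 3 = (1 + 4·4 + 19)/6 = 36/6 = 6; σ²_Task 3 = ((19−1)/6)² = 9.000
te_Task 4 = (2 + 4·7 + 12)/6 = 42/6 = 7; σ²_Task 4 = ((12−2)/6)² = 2.778
te_Task 5 = (2 + 4·8 + 14)/6 = 48/6 = 8; σ²_Task 5 = ((14−2)/6)² = 4.000
te_Task 6 = (11 + 4·13 + 21)/6 = 84/6 = 14; σ²_Task 6 = ((21−11)/6)² = 2.778
te_Task 7 = (4 + 4·6 + 8)/6 = 36/6 = 6; σ²_Task 7 = ((8−4)/6)² = 0.444
te_Task 8 = (8 + 4·11 + 14)/6 = 66/6 = 11; σ²_Task 8 = ((14−8)/6)² = 1.000
te_Task 9 = (9 + 4·10 + 11)/6 = 60/6 = 10; σ²_Task 9 = ((11−9)/6)² = 0.111
te_Task 10 = (4 + 4·9 + 14)/6 = 54/6 = 9; σ²_Task 10 = ((14−4)/6)² = 2.778

Forward pass:
ES_Task 1 = 0; EF_Task 1 = 4
ES_Task 2 = 0; EF_Task 2 = 6
ES_Task 3 = max(EF_Task 1=4, EF_Task 2=6) = 6; EF_Task 3 = 6+6 = 12
ES_Task 4 = 6; EF_Task 4 = 6+7 = 13
ES_Task 5 = max(EF_Task 1=4, EF_Task 2=6) = 6; EF_Task 5 = 6+8 = 14
ES_Task 6 = max(EF_Task 1=4, EF_Task 2=6) = 6; EF_Task 6 = 6+14 = 20
ES_Task 7 = max(EF_Task 1=4, EF_Task 2=6) = 6; EF_Task 7 = 6+6 = 12
ES_Task 8 = max(EF_Task 1=4, EF_Task 2=6) = 6; EF_Task 8 = 6+11 = 17
ES_Task 9 = 6; EF_Task 9 = 6+10 = 16
ES_Task 10 = max(EF_Task 3=12, EF_Task 4=13, EF_Task 5=14, EF_Task 6=20, EF_Task 7=12, EF_Task 8=17, EF_Task 9=16) = 20; EF_Task 10 = 20+9 = 29
Expected project duration μ = 29 days. Critical path: Task 2 → Task 6 → Task 10.

Variances on critical path: σ²_Task 2=5.444, σ²_Task 6=2.778, σ²_Task 10=2.778.
Largest is σ²_Task 2 = 5.444.

Task 2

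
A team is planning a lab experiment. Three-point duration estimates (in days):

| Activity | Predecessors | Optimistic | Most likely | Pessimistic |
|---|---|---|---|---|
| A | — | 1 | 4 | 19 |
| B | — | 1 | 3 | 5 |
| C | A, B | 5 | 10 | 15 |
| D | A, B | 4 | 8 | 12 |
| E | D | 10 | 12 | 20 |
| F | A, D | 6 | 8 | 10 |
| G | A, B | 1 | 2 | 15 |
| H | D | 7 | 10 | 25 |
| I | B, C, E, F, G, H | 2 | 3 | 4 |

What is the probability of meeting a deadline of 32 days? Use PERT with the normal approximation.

0.706

te_A = (1 + 4·4 + 19)/6 = 36/6 = 6; σ²_A = ((19−1)/6)² = 9.000
te_B = (1 + 4·3 + 5)/6 = 18/6 = 3; σ²_B = ((5−1)/6)² = 0.444
te_C = (5 + 4·10 + 15)/6 = 60/6 = 10; σ²_C = ((15−5)/6)² = 2.778
te_D = (4 + 4·8 + 12)/6 = 48/6 = 8; σ²_D = ((12−4)/6)² = 1.778
te_E = (10 + 4·12 + 20)/6 = 78/6 = 13; σ²_E = ((20−10)/6)² = 2.778
te_F = (6 + 4·8 + 10)/6 = 48/6 = 8; σ²_F = ((10−6)/6)² = 0.444
te_G = (1 + 4·2 + 15)/6 = 24/6 = 4; σ²_G = ((15−1)/6)² = 5.444
te_H = (7 + 4·10 + 25)/6 = 72/6 = 12; σ²_H = ((25−7)/6)² = 9.000
te_I = (2 + 4·3 + 4)/6 = 18/6 = 3; σ²_I = ((4−2)/6)² = 0.111

Forward pass:
ES_A = 0; EF_A = 6
ES_B = 0; EF_B = 3
ES_C = max(EF_A=6, EF_B=3) = 6; EF_C = 6+10 = 16
ES_D = max(EF_A=6, EF_B=3) = 6; EF_D = 6+8 = 14
ES_E = 14; EF_E = 14+13 = 27
ES_F = max(EF_A=6, EF_D=14) = 14; EF_F = 14+8 = 22
ES_G = max(EF_A=6, EF_B=3) = 6; EF_G = 6+4 = 10
ES_H = 14; EF_H = 14+12 = 26
ES_I = max(EF_B=3, EF_C=16, EF_E=27, EF_F=22, EF_G=10, EF_H=26) = 27; EF_I = 27+3 = 30
Expected project duration μ = 30 days. Critical path: A → D → E → I.

Variance along critical path = 9.000 + 1.778 + 2.778 + 0.111 = 13.667; σ = √13.667 = 3.697 days.
Z = (32 − 30) / 3.697 = 0.541
P(T ≤ 32) = Φ(0.541) ≈ 0.706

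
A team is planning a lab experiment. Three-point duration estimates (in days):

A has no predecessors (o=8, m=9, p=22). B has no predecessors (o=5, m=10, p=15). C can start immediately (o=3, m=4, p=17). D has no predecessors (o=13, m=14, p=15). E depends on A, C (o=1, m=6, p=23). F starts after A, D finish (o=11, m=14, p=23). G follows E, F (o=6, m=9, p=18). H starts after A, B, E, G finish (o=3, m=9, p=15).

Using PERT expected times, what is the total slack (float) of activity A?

te_A = (8 + 4·9 + 22)/6 = 66/6 = 11
te_B = (5 + 4·10 + 15)/6 = 60/6 = 10
te_C = (3 + 4·4 + 17)/6 = 36/6 = 6
te_D = (13 + 4·14 + 15)/6 = 84/6 = 14
te_E = (1 + 4·6 + 23)/6 = 48/6 = 8
te_F = (11 + 4·14 + 23)/6 = 90/6 = 15
te_G = (6 + 4·9 + 18)/6 = 60/6 = 10
te_H = (3 + 4·9 + 15)/6 = 54/6 = 9

Forward pass:
ES_A = 0; EF_A = 11
ES_B = 0; EF_B = 10
ES_C = 0; EF_C = 6
ES_D = 0; EF_D = 14
ES_E = max(EF_A=11, EF_C=6) = 11; EF_E = 11+8 = 19
ES_F = max(EF_A=11, EF_D=14) = 14; EF_F = 14+15 = 29
ES_G = max(EF_E=19, EF_F=29) = 29; EF_G = 29+10 = 39
ES_H = max(EF_A=11, EF_B=10, EF_E=19, EF_G=39) = 39; EF_H = 39+9 = 48
Expected project duration μ = 48 days. Critical path: D → F → G → H.

Backward pass:
LF_H = 48; LS_H = 48−9 = 39
LF_G = LS_H = 39; LS_G = 39−10 = 29
LF_F = LS_G = 29; LS_F = 29−15 = 14
LF_E = min(LS_G=29, LS_H=39) = 29; LS_E = 29−8 = 21
LF_D = LS_F = 14; LS_D = 14−14 = 0
LF_C = LS_E = 21; LS_C = 21−6 = 15
LF_B = LS_H = 39; LS_B = 39−10 = 29
LF_A = min(LS_E=21, LS_F=14, LS_H=39) = 14; LS_A = 14−11 = 3
Slack_A = LS_A − ES_A = 3 − 0 = 3

3 days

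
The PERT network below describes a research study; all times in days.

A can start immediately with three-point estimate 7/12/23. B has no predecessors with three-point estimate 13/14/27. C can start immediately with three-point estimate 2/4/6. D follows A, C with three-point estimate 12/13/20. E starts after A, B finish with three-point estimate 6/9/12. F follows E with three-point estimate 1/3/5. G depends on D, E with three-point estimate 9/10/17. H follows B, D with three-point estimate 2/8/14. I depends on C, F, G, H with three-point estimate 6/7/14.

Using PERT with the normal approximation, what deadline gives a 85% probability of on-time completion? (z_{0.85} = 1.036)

te_A = (7 + 4·12 + 23)/6 = 78/6 = 13; σ²_A = ((23−7)/6)² = 7.111
te_B = (13 + 4·14 + 27)/6 = 96/6 = 16; σ²_B = ((27−13)/6)² = 5.444
te_C = (2 + 4·4 + 6)/6 = 24/6 = 4; σ²_C = ((6−2)/6)² = 0.444
te_D = (12 + 4·13 + 20)/6 = 84/6 = 14; σ²_D = ((20−12)/6)² = 1.778
te_E = (6 + 4·9 + 12)/6 = 54/6 = 9; σ²_E = ((12−6)/6)² = 1.000
te_F = (1 + 4·3 + 5)/6 = 18/6 = 3; σ²_F = ((5−1)/6)² = 0.444
te_G = (9 + 4·10 + 17)/6 = 66/6 = 11; σ²_G = ((17−9)/6)² = 1.778
te_H = (2 + 4·8 + 14)/6 = 48/6 = 8; σ²_H = ((14−2)/6)² = 4.000
te_I = (6 + 4·7 + 14)/6 = 48/6 = 8; σ²_I = ((14−6)/6)² = 1.778

Forward pass:
ES_A = 0; EF_A = 13
ES_B = 0; EF_B = 16
ES_C = 0; EF_C = 4
ES_D = max(EF_A=13, EF_C=4) = 13; EF_D = 13+14 = 27
ES_E = max(EF_A=13, EF_B=16) = 16; EF_E = 16+9 = 25
ES_F = 25; EF_F = 25+3 = 28
ES_G = max(EF_D=27, EF_E=25) = 27; EF_G = 27+11 = 38
ES_H = max(EF_B=16, EF_D=27) = 27; EF_H = 27+8 = 35
ES_I = max(EF_C=4, EF_F=28, EF_G=38, EF_H=35) = 38; EF_I = 38+8 = 46
Expected project duration μ = 46 days. Critical path: A → D → G → I.

Variance along critical path = 7.111 + 1.778 + 1.778 + 1.778 = 12.444; σ = 3.528 days.
D = μ + z·σ = 46 + 1.036·3.528 = 49.7 days

49.7 days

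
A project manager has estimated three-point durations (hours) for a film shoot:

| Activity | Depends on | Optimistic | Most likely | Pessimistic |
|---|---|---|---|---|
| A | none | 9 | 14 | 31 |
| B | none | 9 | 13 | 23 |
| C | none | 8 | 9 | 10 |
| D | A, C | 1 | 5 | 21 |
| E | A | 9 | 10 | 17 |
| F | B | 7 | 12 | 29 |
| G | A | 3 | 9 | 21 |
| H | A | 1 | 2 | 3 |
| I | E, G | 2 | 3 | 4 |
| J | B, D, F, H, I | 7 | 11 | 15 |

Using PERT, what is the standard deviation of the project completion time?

4.14 hours

te_A = (9 + 4·14 + 31)/6 = 96/6 = 16; σ²_A = ((31−9)/6)² = 13.444
te_B = (9 + 4·13 + 23)/6 = 84/6 = 14; σ²_B = ((23−9)/6)² = 5.444
te_C = (8 + 4·9 + 10)/6 = 54/6 = 9; σ²_C = ((10−8)/6)² = 0.111
te_D = (1 + 4·5 + 21)/6 = 42/6 = 7; σ²_D = ((21−1)/6)² = 11.111
te_E = (9 + 4·10 + 17)/6 = 66/6 = 11; σ²_E = ((17−9)/6)² = 1.778
te_F = (7 + 4·12 + 29)/6 = 84/6 = 14; σ²_F = ((29−7)/6)² = 13.444
te_G = (3 + 4·9 + 21)/6 = 60/6 = 10; σ²_G = ((21−3)/6)² = 9.000
te_H = (1 + 4·2 + 3)/6 = 12/6 = 2; σ²_H = ((3−1)/6)² = 0.111
te_I = (2 + 4·3 + 4)/6 = 18/6 = 3; σ²_I = ((4−2)/6)² = 0.111
te_J = (7 + 4·11 + 15)/6 = 66/6 = 11; σ²_J = ((15−7)/6)² = 1.778

Forward pass:
ES_A = 0; EF_A = 16
ES_B = 0; EF_B = 14
ES_C = 0; EF_C = 9
ES_D = max(EF_A=16, EF_C=9) = 16; EF_D = 16+7 = 23
ES_E = 16; EF_E = 16+11 = 27
ES_F = 14; EF_F = 14+14 = 28
ES_G = 16; EF_G = 16+10 = 26
ES_H = 16; EF_H = 16+2 = 18
ES_I = max(EF_E=27, EF_G=26) = 27; EF_I = 27+3 = 30
ES_J = max(EF_B=14, EF_D=23, EF_F=28, EF_H=18, EF_I=30) = 30; EF_J = 30+11 = 41
Expected project duration μ = 41 hours. Critical path: A → E → I → J.

Variance along critical path = 13.444 + 1.778 + 0.111 + 1.778 = 17.111
σ = √17.111 = 4.137 hours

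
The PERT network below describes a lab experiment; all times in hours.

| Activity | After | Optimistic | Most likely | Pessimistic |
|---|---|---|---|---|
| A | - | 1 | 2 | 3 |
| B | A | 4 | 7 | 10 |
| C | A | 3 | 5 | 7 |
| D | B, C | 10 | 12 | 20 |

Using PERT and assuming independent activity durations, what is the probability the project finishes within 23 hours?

0.694

te_A = (1 + 4·2 + 3)/6 = 12/6 = 2; σ²_A = ((3−1)/6)² = 0.111
te_B = (4 + 4·7 + 10)/6 = 42/6 = 7; σ²_B = ((10−4)/6)² = 1.000
te_C = (3 + 4·5 + 7)/6 = 30/6 = 5; σ²_C = ((7−3)/6)² = 0.444
te_D = (10 + 4·12 + 20)/6 = 78/6 = 13; σ²_D = ((20−10)/6)² = 2.778

Forward pass:
ES_A = 0; EF_A = 2
ES_B = 2; EF_B = 2+7 = 9
ES_C = 2; EF_C = 2+5 = 7
ES_D = max(EF_B=9, EF_C=7) = 9; EF_D = 9+13 = 22
Expected project duration μ = 22 hours. Critical path: A → B → D.

Variance along critical path = 0.111 + 1.000 + 2.778 = 3.889; σ = √3.889 = 1.972 hours.
Z = (23 − 22) / 1.972 = 0.507
P(T ≤ 23) = Φ(0.507) ≈ 0.694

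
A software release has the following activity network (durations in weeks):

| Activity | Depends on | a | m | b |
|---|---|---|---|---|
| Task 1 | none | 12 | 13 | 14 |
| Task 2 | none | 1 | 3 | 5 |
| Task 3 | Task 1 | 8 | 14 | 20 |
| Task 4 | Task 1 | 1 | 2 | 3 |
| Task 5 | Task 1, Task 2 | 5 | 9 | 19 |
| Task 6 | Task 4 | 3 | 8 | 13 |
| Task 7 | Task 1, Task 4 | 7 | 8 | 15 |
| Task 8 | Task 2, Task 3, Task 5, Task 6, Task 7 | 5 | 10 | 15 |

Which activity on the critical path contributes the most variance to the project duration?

Task 3

te_Task 1 = (12 + 4·13 + 14)/6 = 78/6 = 13; σ²_Task 1 = ((14−12)/6)² = 0.111
te_Task 2 = (1 + 4·3 + 5)/6 = 18/6 = 3; σ²_Task 2 = ((5−1)/6)² = 0.444
te_Task 3 = (8 + 4·14 + 20)/6 = 84/6 = 14; σ²_Task 3 = ((20−8)/6)² = 4.000
te_Task 4 = (1 + 4·2 + 3)/6 = 12/6 = 2; σ²_Task 4 = ((3−1)/6)² = 0.111
te_Task 5 = (5 + 4·9 + 19)/6 = 60/6 = 10; σ²_Task 5 = ((19−5)/6)² = 5.444
te_Task 6 = (3 + 4·8 + 13)/6 = 48/6 = 8; σ²_Task 6 = ((13−3)/6)² = 2.778
te_Task 7 = (7 + 4·8 + 15)/6 = 54/6 = 9; σ²_Task 7 = ((15−7)/6)² = 1.778
te_Task 8 = (5 + 4·10 + 15)/6 = 60/6 = 10; σ²_Task 8 = ((15−5)/6)² = 2.778

Forward pass:
ES_Task 1 = 0; EF_Task 1 = 13
ES_Task 2 = 0; EF_Task 2 = 3
ES_Task 3 = 13; EF_Task 3 = 13+14 = 27
ES_Task 4 = 13; EF_Task 4 = 13+2 = 15
ES_Task 5 = max(EF_Task 1=13, EF_Task 2=3) = 13; EF_Task 5 = 13+10 = 23
ES_Task 6 = 15; EF_Task 6 = 15+8 = 23
ES_Task 7 = max(EF_Task 1=13, EF_Task 4=15) = 15; EF_Task 7 = 15+9 = 24
ES_Task 8 = max(EF_Task 2=3, EF_Task 3=27, EF_Task 5=23, EF_Task 6=23, EF_Task 7=24) = 27; EF_Task 8 = 27+10 = 37
Expected project duration μ = 37 weeks. Critical path: Task 1 → Task 3 → Task 8.

Variances on critical path: σ²_Task 1=0.111, σ²_Task 3=4.000, σ²_Task 8=2.778.
Largest is σ²_Task 3 = 4.000.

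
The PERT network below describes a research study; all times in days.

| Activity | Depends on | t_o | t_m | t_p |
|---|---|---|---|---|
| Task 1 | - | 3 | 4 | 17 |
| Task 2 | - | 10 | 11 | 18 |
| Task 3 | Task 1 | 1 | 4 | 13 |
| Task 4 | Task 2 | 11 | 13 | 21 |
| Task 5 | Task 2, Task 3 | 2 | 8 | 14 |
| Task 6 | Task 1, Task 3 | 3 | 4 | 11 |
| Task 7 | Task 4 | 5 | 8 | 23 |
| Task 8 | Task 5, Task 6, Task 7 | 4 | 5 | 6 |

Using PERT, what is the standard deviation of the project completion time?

te_Task 1 = (3 + 4·4 + 17)/6 = 36/6 = 6; σ²_Task 1 = ((17−3)/6)² = 5.444
te_Task 2 = (10 + 4·11 + 18)/6 = 72/6 = 12; σ²_Task 2 = ((18−10)/6)² = 1.778
te_Task 3 = (1 + 4·4 + 13)/6 = 30/6 = 5; σ²_Task 3 = ((13−1)/6)² = 4.000
te_Task 4 = (11 + 4·13 + 21)/6 = 84/6 = 14; σ²_Task 4 = ((21−11)/6)² = 2.778
te_Task 5 = (2 + 4·8 + 14)/6 = 48/6 = 8; σ²_Task 5 = ((14−2)/6)² = 4.000
te_Task 6 = (3 + 4·4 + 11)/6 = 30/6 = 5; σ²_Task 6 = ((11−3)/6)² = 1.778
te_Task 7 = (5 + 4·8 + 23)/6 = 60/6 = 10; σ²_Task 7 = ((23−5)/6)² = 9.000
te_Task 8 = (4 + 4·5 + 6)/6 = 30/6 = 5; σ²_Task 8 = ((6−4)/6)² = 0.111

Forward pass:
ES_Task 1 = 0; EF_Task 1 = 6
ES_Task 2 = 0; EF_Task 2 = 12
ES_Task 3 = 6; EF_Task 3 = 6+5 = 11
ES_Task 4 = 12; EF_Task 4 = 12+14 = 26
ES_Task 5 = max(EF_Task 2=12, EF_Task 3=11) = 12; EF_Task 5 = 12+8 = 20
ES_Task 6 = max(EF_Task 1=6, EF_Task 3=11) = 11; EF_Task 6 = 11+5 = 16
ES_Task 7 = 26; EF_Task 7 = 26+10 = 36
ES_Task 8 = max(EF_Task 5=20, EF_Task 6=16, EF_Task 7=36) = 36; EF_Task 8 = 36+5 = 41
Expected project duration μ = 41 days. Critical path: Task 2 → Task 4 → Task 7 → Task 8.

Variance along critical path = 1.778 + 2.778 + 9.000 + 0.111 = 13.667
σ = √13.667 = 3.697 days

3.70 days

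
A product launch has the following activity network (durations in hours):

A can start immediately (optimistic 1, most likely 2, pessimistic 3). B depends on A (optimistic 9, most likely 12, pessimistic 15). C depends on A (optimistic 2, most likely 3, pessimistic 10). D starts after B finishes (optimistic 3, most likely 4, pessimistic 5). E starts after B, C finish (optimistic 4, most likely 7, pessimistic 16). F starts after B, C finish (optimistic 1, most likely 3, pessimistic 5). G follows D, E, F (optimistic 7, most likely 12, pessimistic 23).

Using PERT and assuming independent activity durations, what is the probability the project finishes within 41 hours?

te_A = (1 + 4·2 + 3)/6 = 12/6 = 2; σ²_A = ((3−1)/6)² = 0.111
te_B = (9 + 4·12 + 15)/6 = 72/6 = 12; σ²_B = ((15−9)/6)² = 1.000
te_C = (2 + 4·3 + 10)/6 = 24/6 = 4; σ²_C = ((10−2)/6)² = 1.778
te_D = (3 + 4·4 + 5)/6 = 24/6 = 4; σ²_D = ((5−3)/6)² = 0.111
te_E = (4 + 4·7 + 16)/6 = 48/6 = 8; σ²_E = ((16−4)/6)² = 4.000
te_F = (1 + 4·3 + 5)/6 = 18/6 = 3; σ²_F = ((5−1)/6)² = 0.444
te_G = (7 + 4·12 + 23)/6 = 78/6 = 13; σ²_G = ((23−7)/6)² = 7.111

Forward pass:
ES_A = 0; EF_A = 2
ES_B = 2; EF_B = 2+12 = 14
ES_C = 2; EF_C = 2+4 = 6
ES_D = 14; EF_D = 14+4 = 18
ES_E = max(EF_B=14, EF_C=6) = 14; EF_E = 14+8 = 22
ES_F = max(EF_B=14, EF_C=6) = 14; EF_F = 14+3 = 17
ES_G = max(EF_D=18, EF_E=22, EF_F=17) = 22; EF_G = 22+13 = 35
Expected project duration μ = 35 hours. Critical path: A → B → E → G.

Variance along critical path = 0.111 + 1.000 + 4.000 + 7.111 = 12.222; σ = √12.222 = 3.496 hours.
Z = (41 − 35) / 3.496 = 1.716
P(T ≤ 41) = Φ(1.716) ≈ 0.957

0.957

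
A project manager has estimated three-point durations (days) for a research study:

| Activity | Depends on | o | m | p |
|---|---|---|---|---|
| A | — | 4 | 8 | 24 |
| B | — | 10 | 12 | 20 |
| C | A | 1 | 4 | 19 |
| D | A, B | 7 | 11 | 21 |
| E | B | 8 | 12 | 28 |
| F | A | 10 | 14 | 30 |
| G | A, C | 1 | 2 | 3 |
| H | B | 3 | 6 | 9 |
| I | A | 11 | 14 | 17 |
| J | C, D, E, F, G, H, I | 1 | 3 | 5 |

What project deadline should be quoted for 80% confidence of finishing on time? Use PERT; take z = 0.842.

33.2 days

te_A = (4 + 4·8 + 24)/6 = 60/6 = 10; σ²_A = ((24−4)/6)² = 11.111
te_B = (10 + 4·12 + 20)/6 = 78/6 = 13; σ²_B = ((20−10)/6)² = 2.778
te_C = (1 + 4·4 + 19)/6 = 36/6 = 6; σ²_C = ((19−1)/6)² = 9.000
te_D = (7 + 4·11 + 21)/6 = 72/6 = 12; σ²_D = ((21−7)/6)² = 5.444
te_E = (8 + 4·12 + 28)/6 = 84/6 = 14; σ²_E = ((28−8)/6)² = 11.111
te_F = (10 + 4·14 + 30)/6 = 96/6 = 16; σ²_F = ((30−10)/6)² = 11.111
te_G = (1 + 4·2 + 3)/6 = 12/6 = 2; σ²_G = ((3−1)/6)² = 0.111
te_H = (3 + 4·6 + 9)/6 = 36/6 = 6; σ²_H = ((9−3)/6)² = 1.000
te_I = (11 + 4·14 + 17)/6 = 84/6 = 14; σ²_I = ((17−11)/6)² = 1.000
te_J = (1 + 4·3 + 5)/6 = 18/6 = 3; σ²_J = ((5−1)/6)² = 0.444

Forward pass:
ES_A = 0; EF_A = 10
ES_B = 0; EF_B = 13
ES_C = 10; EF_C = 10+6 = 16
ES_D = max(EF_A=10, EF_B=13) = 13; EF_D = 13+12 = 25
ES_E = 13; EF_E = 13+14 = 27
ES_F = 10; EF_F = 10+16 = 26
ES_G = max(EF_A=10, EF_C=16) = 16; EF_G = 16+2 = 18
ES_H = 13; EF_H = 13+6 = 19
ES_I = 10; EF_I = 10+14 = 24
ES_J = max(EF_C=16, EF_D=25, EF_E=27, EF_F=26, EF_G=18, EF_H=19, EF_I=24) = 27; EF_J = 27+3 = 30
Expected project duration μ = 30 days. Critical path: B → E → J.

Variance along critical path = 2.778 + 11.111 + 0.444 = 14.333; σ = 3.786 days.
D = μ + z·σ = 30 + 0.842·3.786 = 33.2 days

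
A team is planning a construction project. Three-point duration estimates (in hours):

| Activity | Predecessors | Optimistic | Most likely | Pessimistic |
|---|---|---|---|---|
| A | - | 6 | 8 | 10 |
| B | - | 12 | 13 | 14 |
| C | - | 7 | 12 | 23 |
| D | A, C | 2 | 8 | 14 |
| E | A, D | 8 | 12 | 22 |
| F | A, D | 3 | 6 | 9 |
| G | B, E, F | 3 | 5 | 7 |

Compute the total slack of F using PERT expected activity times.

te_A = (6 + 4·8 + 10)/6 = 48/6 = 8
te_B = (12 + 4·13 + 14)/6 = 78/6 = 13
te_C = (7 + 4·12 + 23)/6 = 78/6 = 13
te_D = (2 + 4·8 + 14)/6 = 48/6 = 8
te_E = (8 + 4·12 + 22)/6 = 78/6 = 13
te_F = (3 + 4·6 + 9)/6 = 36/6 = 6
te_G = (3 + 4·5 + 7)/6 = 30/6 = 5

Forward pass:
ES_A = 0; EF_A = 8
ES_B = 0; EF_B = 13
ES_C = 0; EF_C = 13
ES_D = max(EF_A=8, EF_C=13) = 13; EF_D = 13+8 = 21
ES_E = max(EF_A=8, EF_D=21) = 21; EF_E = 21+13 = 34
ES_F = max(EF_A=8, EF_D=21) = 21; EF_F = 21+6 = 27
ES_G = max(EF_B=13, EF_E=34, EF_F=27) = 34; EF_G = 34+5 = 39
Expected project duration μ = 39 hours. Critical path: C → D → E → G.

Backward pass:
LF_G = 39; LS_G = 39−5 = 34
LF_F = LS_G = 34; LS_F = 34−6 = 28
LF_E = LS_G = 34; LS_E = 34−13 = 21
LF_D = min(LS_E=21, LS_F=28) = 21; LS_D = 21−8 = 13
LF_C = LS_D = 13; LS_C = 13−13 = 0
LF_B = LS_G = 34; LS_B = 34−13 = 21
LF_A = min(LS_D=13, LS_E=21, LS_F=28) = 13; LS_A = 13−8 = 5
Slack_F = LS_F − ES_F = 28 − 21 = 7

7 hours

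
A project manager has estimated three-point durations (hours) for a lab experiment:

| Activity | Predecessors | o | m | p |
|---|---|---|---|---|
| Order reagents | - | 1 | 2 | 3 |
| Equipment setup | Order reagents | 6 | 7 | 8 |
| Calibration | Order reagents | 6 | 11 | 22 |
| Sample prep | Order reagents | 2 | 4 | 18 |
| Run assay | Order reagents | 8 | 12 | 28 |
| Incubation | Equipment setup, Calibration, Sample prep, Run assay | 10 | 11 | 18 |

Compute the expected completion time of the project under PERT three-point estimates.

28 hours

te_Order reagents = (1 + 4·2 + 3)/6 = 12/6 = 2
te_Equipment setup = (6 + 4·7 + 8)/6 = 42/6 = 7
te_Calibration = (6 + 4·11 + 22)/6 = 72/6 = 12
te_Sample prep = (2 + 4·4 + 18)/6 = 36/6 = 6
te_Run assay = (8 + 4·12 + 28)/6 = 84/6 = 14
te_Incubation = (10 + 4·11 + 18)/6 = 72/6 = 12

Forward pass:
ES_Order reagents = 0; EF_Order reagents = 2
ES_Equipment setup = 2; EF_Equipment setup = 2+7 = 9
ES_Calibration = 2; EF_Calibration = 2+12 = 14
ES_Sample prep = 2; EF_Sample prep = 2+6 = 8
ES_Run assay = 2; EF_Run assay = 2+14 = 16
ES_Incubation = max(EF_Equipment setup=9, EF_Calibration=14, EF_Sample prep=8, EF_Run assay=16) = 16; EF_Incubation = 16+12 = 28
Expected project duration μ = 28 hours. Critical path: Order reagents → Run assay → Incubation.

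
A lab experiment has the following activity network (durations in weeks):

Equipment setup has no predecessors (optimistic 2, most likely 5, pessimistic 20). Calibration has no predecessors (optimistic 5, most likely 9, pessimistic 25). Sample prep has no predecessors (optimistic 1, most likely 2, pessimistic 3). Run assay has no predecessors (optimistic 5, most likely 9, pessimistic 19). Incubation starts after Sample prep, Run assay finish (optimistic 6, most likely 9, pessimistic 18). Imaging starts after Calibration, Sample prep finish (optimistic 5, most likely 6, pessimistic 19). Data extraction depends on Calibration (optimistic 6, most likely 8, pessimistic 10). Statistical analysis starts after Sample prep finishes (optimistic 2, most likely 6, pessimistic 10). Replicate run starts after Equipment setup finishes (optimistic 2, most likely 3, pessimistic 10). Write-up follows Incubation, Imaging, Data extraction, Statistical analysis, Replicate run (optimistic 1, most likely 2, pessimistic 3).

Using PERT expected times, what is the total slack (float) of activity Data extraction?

te_Equipment setup = (2 + 4·5 + 20)/6 = 42/6 = 7
te_Calibration = (5 + 4·9 + 25)/6 = 66/6 = 11
te_Sample prep = (1 + 4·2 + 3)/6 = 12/6 = 2
te_Run assay = (5 + 4·9 + 19)/6 = 60/6 = 10
te_Incubation = (6 + 4·9 + 18)/6 = 60/6 = 10
te_Imaging = (5 + 4·6 + 19)/6 = 48/6 = 8
te_Data extraction = (6 + 4·8 + 10)/6 = 48/6 = 8
te_Statistical analysis = (2 + 4·6 + 10)/6 = 36/6 = 6
te_Replicate run = (2 + 4·3 + 10)/6 = 24/6 = 4
te_Write-up = (1 + 4·2 + 3)/6 = 12/6 = 2

Forward pass:
ES_Equipment setup = 0; EF_Equipment setup = 7
ES_Calibration = 0; EF_Calibration = 11
ES_Sample prep = 0; EF_Sample prep = 2
ES_Run assay = 0; EF_Run assay = 10
ES_Incubation = max(EF_Sample prep=2, EF_Run assay=10) = 10; EF_Incubation = 10+10 = 20
ES_Imaging = max(EF_Calibration=11, EF_Sample prep=2) = 11; EF_Imaging = 11+8 = 19
ES_Data extraction = 11; EF_Data extraction = 11+8 = 19
ES_Statistical analysis = 2; EF_Statistical analysis = 2+6 = 8
ES_Replicate run = 7; EF_Replicate run = 7+4 = 11
ES_Write-up = max(EF_Incubation=20, EF_Imaging=19, EF_Data extraction=19, EF_Statistical analysis=8, EF_Replicate run=11) = 20; EF_Write-up = 20+2 = 22
Expected project duration μ = 22 weeks. Critical path: Run assay → Incubation → Write-up.

Backward pass:
LF_Write-up = 22; LS_Write-up = 22−2 = 20
LF_Replicate run = LS_Write-up = 20; LS_Replicate run = 20−4 = 16
LF_Statistical analysis = LS_Write-up = 20; LS_Statistical analysis = 20−6 = 14
LF_Data extraction = LS_Write-up = 20; LS_Data extraction = 20−8 = 12
LF_Imaging = LS_Write-up = 20; LS_Imaging = 20−8 = 12
LF_Incubation = LS_Write-up = 20; LS_Incubation = 20−10 = 10
LF_Run assay = LS_Incubation = 10; LS_Run assay = 10−10 = 0
LF_Sample prep = min(LS_Incubation=10, LS_Imaging=12, LS_Statistical analysis=14) = 10; LS_Sample prep = 10−2 = 8
LF_Calibration = min(LS_Imaging=12, LS_Data extraction=12) = 12; LS_Calibration = 12−11 = 1
LF_Equipment setup = LS_Replicate run = 16; LS_Equipment setup = 16−7 = 9
Slack_Data extraction = LS_Data extraction − ES_Data extraction = 12 − 11 = 1

1 weeks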